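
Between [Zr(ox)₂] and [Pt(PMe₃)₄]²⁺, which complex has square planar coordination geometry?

[Pt(PMe₃)₄]²⁺

For [Zr(ox)₂]: Summing ligand charges against the 0 overall charge gives an oxidation state of +4 for zirconium. Zr sits in group 4, so the d-electron count is 4 − 4 = 0. A d⁰ ion has no crystal-field stabilisation preference between square planar and tetrahedral, so four ligands adopt the sterically favoured tetrahedral geometry. → tetrahedral.
For [Pt(PMe₃)₄]²⁺: Trimethylphosphine is neutral; balancing the +2 overall charge requires Pt(II). Platinum is a group-10 element; Pt(II) is therefore d⁸. A 5d d⁸ ion has a large crystal-field splitting; square planar leaves the high-energy d_{x²−y²} orbital empty and maximises CFSE. → square planar.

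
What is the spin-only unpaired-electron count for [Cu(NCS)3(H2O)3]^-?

1 unpaired electron

Each isothiocyanate is −1; water is neutral; balancing the −1 overall charge requires Cu(II).
Copper is a group-11 element; Cu(II) is therefore d⁹.
In an octahedral field the d⁹ configuration is t₂g⁶e_g³ (only one arrangement possible), giving 1 unpaired electron.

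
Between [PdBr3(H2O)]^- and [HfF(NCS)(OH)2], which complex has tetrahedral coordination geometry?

For [PdBr3(H2O)]^-: Each bromide is −1; water is neutral; balancing the −1 overall charge requires Pd(II). Pd sits in group 10, so the d-electron count is 10 − 2 = 8. A 4d d⁸ ion has a large crystal-field splitting; square planar leaves the high-energy d_{x²−y²} orbital empty and maximises CFSE. → square planar.
For [HfF(NCS)(OH)2]: Each fluoride is −1; each isothiocyanate is −1; each hydroxide is −1; balancing the 0 overall charge requires Hf(IV). Group 4 minus oxidation state 4 gives a d⁰ configuration. A d⁰ ion has no crystal-field stabilisation preference between square planar and tetrahedral, so four ligands adopt the sterically favoured tetrahedral geometry. → tetrahedral.

[HfF(NCS)(OH)2]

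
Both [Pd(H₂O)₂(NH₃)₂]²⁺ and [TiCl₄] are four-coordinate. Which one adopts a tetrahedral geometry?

[TiCl₄]

For [Pd(H₂O)₂(NH₃)₂]²⁺: Summing ligand charges against the +2 overall charge gives an oxidation state of +2 for palladium. Group 10 minus oxidation state 2 gives a d⁸ configuration. A 4d d⁸ ion has a large crystal-field splitting; square planar leaves the high-energy d_{x²−y²} orbital empty and maximises CFSE. → square planar.
For [TiCl₄]: Each chloride is −1; balancing the 0 overall charge requires Ti(IV). Group 4 minus oxidation state 4 gives a d⁰ configuration. A d⁰ ion has no crystal-field stabilisation preference between square planar and tetrahedral, so four ligands adopt the sterically favoured tetrahedral geometry. → tetrahedral.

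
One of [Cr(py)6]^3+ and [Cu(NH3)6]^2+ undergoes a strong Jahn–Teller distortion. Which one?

[Cu(NH3)6]^2+

[Cr(py)6]^3+: Ligand charges: pyridine is neutral. With an overall charge of +3 the chromium centre must be in the +3 oxidation state. Chromium is a group-6 element; Cr(III) is therefore d³. The d³ configuration leaves the e_g set evenly filled (or empty) — no strong Jahn–Teller driving force.
[Cu(NH3)6]^2+: Ammonia is neutral; balancing the +2 overall charge requires Cu(II). Cu sits in group 11, so the d-electron count is 11 − 2 = 9. The t₂g⁶e_g³ configuration has an unevenly filled e_g set; the Jahn–Teller theorem predicts a tetragonal distortion (typically axial elongation) to lift the degeneracy.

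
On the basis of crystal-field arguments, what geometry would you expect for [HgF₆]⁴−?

Ligand charges: each fluoride is −1. With an overall charge of −4 the mercury centre must be in the +2 oxidation state.
Hg sits in group 12, so the d-electron count is 12 − 2 = 10.
With 6 monodentate ligands the coordination number is 6.
Six donors around a single metal centre give an octahedral coordination sphere.

octahedral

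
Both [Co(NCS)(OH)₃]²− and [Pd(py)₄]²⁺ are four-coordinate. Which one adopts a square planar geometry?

[Pd(py)₄]²⁺

For [Co(NCS)(OH)₃]²−: Ligand charges: each isothiocyanate is −1; each hydroxide is −1. With an overall charge of −2 the cobalt centre must be in the +2 oxidation state. Cobalt is a group-9 element; Co(II) is therefore d⁷. For a high-spin 3d d⁷ ion with weak-field ligands the small Δₜ gives little square-planar CFSE advantage, so four ligands adopt the sterically favoured tetrahedral geometry. → tetrahedral.
For [Pd(py)₄]²⁺: Summing ligand charges against the +2 overall charge gives an oxidation state of +2 for palladium. Pd sits in group 10, so the d-electron count is 10 − 2 = 8. A 4d d⁸ ion has a large crystal-field splitting; square planar leaves the high-energy d_{x²−y²} orbital empty and maximises CFSE. → square planar.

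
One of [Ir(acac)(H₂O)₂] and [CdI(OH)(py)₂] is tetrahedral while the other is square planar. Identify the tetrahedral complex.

[CdI(OH)(py)₂]

For [Ir(acac)(H₂O)₂]: Each acetylacetonate is −1; water is neutral; balancing the 0 overall charge requires Ir(I). Ir sits in group 9, so the d-electron count is 9 − 1 = 8. A 5d d⁸ ion has a large crystal-field splitting; square planar leaves the high-energy d_{x²−y²} orbital empty and maximises CFSE. → square planar.
For [CdI(OH)(py)₂]: Summing ligand charges against the 0 overall charge gives an oxidation state of +2 for cadmium. Cd sits in group 12, so the d-electron count is 12 − 2 = 10. A d¹⁰ ion has no crystal-field stabilisation preference between square planar and tetrahedral, so four ligands adopt the sterically favoured tetrahedral geometry. → tetrahedral.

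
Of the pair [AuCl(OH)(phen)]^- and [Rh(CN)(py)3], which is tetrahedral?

For [AuCl(OH)(phen)]^-: Each chloride is −1; each hydroxide is −1; 1,10-phenanthroline is neutral; balancing the −1 overall charge requires Au(I). Group 11 minus oxidation state 1 gives a d¹⁰ configuration. A d¹⁰ ion has no crystal-field stabilisation preference between square planar and tetrahedral, so four ligands adopt the sterically favoured tetrahedral geometry. → tetrahedral.
For [Rh(CN)(py)3]: Ligand charges: each cyanide is −1; pyridine is neutral. With an overall charge of 0 the rhodium centre must be in the +1 oxidation state. Rhodium is a group-9 element; Rh(I) is therefore d⁸. A 4d d⁸ ion has a large crystal-field splitting; square planar leaves the high-energy d_{x²−y²} orbital empty and maximises CFSE. → square planar.

[AuCl(OH)(phen)]^-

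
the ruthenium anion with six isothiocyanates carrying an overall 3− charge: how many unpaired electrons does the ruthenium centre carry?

Each isothiocyanate is −1; balancing the −3 overall charge requires Ru(III).
Ru sits in group 8, so the d-electron count is 8 − 3 = 5.
The spin state decides the count: a 4d ion has a large Δₒ and is invariably low-spin.
An octahedral low-spin d⁵ ion is t₂g⁵e_g⁰, giving 1 unpaired electron.

1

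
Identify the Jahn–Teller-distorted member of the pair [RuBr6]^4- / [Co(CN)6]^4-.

[RuBr6]^4-: Ligand charges: each bromide is −1. With an overall charge of −4 the ruthenium centre must be in the +2 oxidation state. Ruthenium is a group-8 element; Ru(II) is therefore d⁶. A 4d ion has a large Δₒ and is invariably low-spin. The d⁶ configuration leaves the e_g set evenly filled (or empty) — no strong Jahn–Teller driving force.
[Co(CN)6]^4-: Each cyanide is −1; balancing the −4 overall charge requires Co(II). Cobalt is a group-9 element; Co(II) is therefore d⁷. Cyanide is a strong-field ligand (high in the spectrochemical series) for a first-row metal, so the complex is low-spin. The t₂g⁶e_g¹ (low-spin) configuration has an unevenly filled e_g set; the Jahn–Teller theorem predicts a tetragonal distortion (typically axial elongation) to lift the degeneracy.

[Co(CN)6]^4-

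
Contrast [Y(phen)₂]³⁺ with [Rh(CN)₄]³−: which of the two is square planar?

[Rh(CN)₄]³−

For [Y(phen)₂]³⁺: 1,10-phenanthroline is neutral; balancing the +3 overall charge requires Y(III). Y sits in group 3, so the d-electron count is 3 − 3 = 0. A d⁰ ion has no crystal-field stabilisation preference between square planar and tetrahedral, so four ligands adopt the sterically favoured tetrahedral geometry. → tetrahedral.
For [Rh(CN)₄]³−: Ligand charges: each cyanide is −1. With an overall charge of −3 the rhodium centre must be in the +1 oxidation state. Rh sits in group 9, so the d-electron count is 9 − 1 = 8. A 4d d⁸ ion has a large crystal-field splitting; square planar leaves the high-energy d_{x²−y²} orbital empty and maximises CFSE. → square planar.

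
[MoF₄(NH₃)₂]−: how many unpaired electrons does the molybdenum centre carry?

3

Ligand charges: each fluoride is −1; ammonia is neutral. With an overall charge of −1 the molybdenum centre must be in the +3 oxidation state.
Group 6 minus oxidation state 3 gives a d³ configuration.
In an octahedral field the d³ configuration is t₂g³e_g⁰ (only one arrangement possible), giving 3 unpaired electrons.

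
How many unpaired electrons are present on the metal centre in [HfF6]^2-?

0

Each fluoride is −1; balancing the −2 overall charge requires Hf(IV).
Hafnium is a group-4 element; Hf(IV) is therefore d⁰.
In an octahedral field the d⁰ configuration is t₂g⁰e_g⁰, giving 0 unpaired electrons.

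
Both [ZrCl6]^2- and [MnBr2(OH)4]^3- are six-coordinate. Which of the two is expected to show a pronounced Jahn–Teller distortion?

[ZrCl6]^2-: Ligand charges: each chloride is −1. With an overall charge of −2 the zirconium centre must be in the +4 oxidation state. Group 4 minus oxidation state 4 gives a d⁰ configuration. The d⁰ configuration leaves the e_g set evenly filled (or empty) — no strong Jahn–Teller driving force.
[MnBr2(OH)4]^3-: Ligand charges: each bromide is −1; each hydroxide is −1. With an overall charge of −3 the manganese centre must be in the +3 oxidation state. Manganese is a group-7 element; Mn(III) is therefore d⁴. Bromide and hydroxide are weak-field ligands for a first-row metal, so the complex is high-spin. The t₂g³e_g¹ (high-spin) configuration has an unevenly filled e_g set; the Jahn–Teller theorem predicts a tetragonal distortion (typically axial elongation) to lift the degeneracy.

[MnBr2(OH)4]^3-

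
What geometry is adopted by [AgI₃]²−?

Each iodide is −1; balancing the −2 overall charge requires Ag(I).
Ag sits in group 11, so the d-electron count is 11 − 1 = 10.
Coordination number: 3.
Three ligands around a d¹⁰ centre minimise repulsion in a trigonal-planar arrangement.

trigonal planar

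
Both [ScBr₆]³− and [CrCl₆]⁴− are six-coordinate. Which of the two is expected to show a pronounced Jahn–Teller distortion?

[ScBr₆]³−: Ligand charges: each bromide is −1. With an overall charge of −3 the scandium centre must be in the +3 oxidation state. Sc sits in group 3, so the d-electron count is 3 − 3 = 0. The d⁰ configuration leaves the e_g set evenly filled (or empty) — no strong Jahn–Teller driving force.
[CrCl₆]⁴−: Ligand charges: each chloride is −1. With an overall charge of −4 the chromium centre must be in the +2 oxidation state. Cr sits in group 6, so the d-electron count is 6 − 2 = 4. Chloride is a weak-field ligand for a first-row metal, so the complex is high-spin. The t₂g³e_g¹ (high-spin) configuration has an unevenly filled e_g set; the Jahn–Teller theorem predicts a tetragonal distortion (typically axial elongation) to lift the degeneracy.

[CrCl₆]⁴−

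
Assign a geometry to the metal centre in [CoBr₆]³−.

Ligand charges: each bromide is −1. With an overall charge of −3 the cobalt centre must be in the +3 oxidation state.
Co sits in group 9, so the d-electron count is 9 − 3 = 6.
With 6 monodentate ligands the coordination number is 6.
Six donors around a single metal centre give an octahedral coordination sphere.

octahedral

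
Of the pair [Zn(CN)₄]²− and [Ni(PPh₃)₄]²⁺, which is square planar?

For [Zn(CN)₄]²−: Summing ligand charges against the −2 overall charge gives an oxidation state of +2 for zinc. Zn sits in group 12, so the d-electron count is 12 − 2 = 10. A d¹⁰ ion has no crystal-field stabilisation preference between square planar and tetrahedral, so four ligands adopt the sterically favoured tetrahedral geometry. → tetrahedral.
For [Ni(PPh₃)₄]²⁺: Triphenylphosphine is neutral; balancing the +2 overall charge requires Ni(II). Ni sits in group 10, so the d-electron count is 10 − 2 = 8. Triphenylphosphine is a strong-field ligand (high in the spectrochemical series). A 3d d⁸ ion with strong-field ligands gains enough CFSE to favour square planar over tetrahedral. → square planar.

[Ni(PPh₃)₄]²⁺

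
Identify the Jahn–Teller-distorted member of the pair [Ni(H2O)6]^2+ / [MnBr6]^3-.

[Ni(H2O)6]^2+: Summing ligand charges against the +2 overall charge gives an oxidation state of +2 for nickel. Group 10 minus oxidation state 2 gives a d⁸ configuration. The d⁸ configuration leaves the e_g set evenly filled (or empty) — no strong Jahn–Teller driving force.
[MnBr6]^3-: Summing ligand charges against the −3 overall charge gives an oxidation state of +3 for manganese. Manganese is a group-7 element; Mn(III) is therefore d⁴. Bromide is a weak-field ligand for a first-row metal, so the complex is high-spin. The t₂g³e_g¹ (high-spin) configuration has an unevenly filled e_g set; the Jahn–Teller theorem predicts a tetragonal distortion (typically axial elongation) to lift the degeneracy.

[MnBr6]^3-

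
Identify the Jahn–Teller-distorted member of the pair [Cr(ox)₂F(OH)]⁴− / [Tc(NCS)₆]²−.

[Cr(ox)₂F(OH)]⁴−

[Cr(ox)₂F(OH)]⁴−: Each oxalate is −2; each fluoride is −1; each hydroxide is −1; balancing the −4 overall charge requires Cr(II). Group 6 minus oxidation state 2 gives a d⁴ configuration. Fluoride, hydroxide, and oxalate are weak-field ligands for a first-row metal, so the complex is high-spin. The t₂g³e_g¹ (high-spin) configuration has an unevenly filled e_g set; the Jahn–Teller theorem predicts a tetragonal distortion (typically axial elongation) to lift the degeneracy.
[Tc(NCS)₆]²−: Ligand charges: each isothiocyanate is −1. With an overall charge of −2 the technetium centre must be in the +4 oxidation state. Group 7 minus oxidation state 4 gives a d³ configuration. The d³ configuration leaves the e_g set evenly filled (or empty) — no strong Jahn–Teller driving force.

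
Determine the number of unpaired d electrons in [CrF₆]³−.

3 unpaired electrons

Each fluoride is −1; balancing the −3 overall charge requires Cr(III).
Group 6 minus oxidation state 3 gives a d³ configuration.
In an octahedral field the d³ configuration is t₂g³e_g⁰ (only one arrangement possible), giving 3 unpaired electrons.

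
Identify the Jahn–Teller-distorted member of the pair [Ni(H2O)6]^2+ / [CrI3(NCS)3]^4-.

[Ni(H2O)6]^2+: Water is neutral; balancing the +2 overall charge requires Ni(II). Group 10 minus oxidation state 2 gives a d⁸ configuration. The d⁸ configuration leaves the e_g set evenly filled (or empty) — no strong Jahn–Teller driving force.
[CrI3(NCS)3]^4-: Ligand charges: each iodide is −1; each isothiocyanate is −1. With an overall charge of −4 the chromium centre must be in the +2 oxidation state. Cr sits in group 6, so the d-electron count is 6 − 2 = 4. Iodide and isothiocyanate are weak-field ligands for a first-row metal, so the complex is high-spin. The t₂g³e_g¹ (high-spin) configuration has an unevenly filled e_g set; the Jahn–Teller theorem predicts a tetragonal distortion (typically axial elongation) to lift the degeneracy.

[CrI3(NCS)3]^4-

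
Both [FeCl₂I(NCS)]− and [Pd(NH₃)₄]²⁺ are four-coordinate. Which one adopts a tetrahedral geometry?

For [FeCl₂I(NCS)]−: Ligand charges: each chloride is −1; each iodide is −1; each isothiocyanate is −1. With an overall charge of −1 the iron centre must be in the +3 oxidation state. Fe sits in group 8, so the d-electron count is 8 − 3 = 5. A high-spin d⁵ ion has zero CFSE in either geometry, so four ligands adopt the sterically favoured tetrahedral geometry. → tetrahedral.
For [Pd(NH₃)₄]²⁺: Summing ligand charges against the +2 overall charge gives an oxidation state of +2 for palladium. Group 10 minus oxidation state 2 gives a d⁸ configuration. A 4d d⁸ ion has a large crystal-field splitting; square planar leaves the high-energy d_{x²−y²} orbital empty and maximises CFSE. → square planar.

[FeCl₂I(NCS)]−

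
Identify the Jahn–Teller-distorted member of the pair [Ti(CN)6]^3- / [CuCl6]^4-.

[Ti(CN)6]^3-: Summing ligand charges against the −3 overall charge gives an oxidation state of +3 for titanium. Group 4 minus oxidation state 3 gives a d¹ configuration. The d¹ configuration leaves the e_g set evenly filled (or empty) — no strong Jahn–Teller driving force.
[CuCl6]^4-: Each chloride is −1; balancing the −4 overall charge requires Cu(II). Cu sits in group 11, so the d-electron count is 11 − 2 = 9. The t₂g⁶e_g³ configuration has an unevenly filled e_g set; the Jahn–Teller theorem predicts a tetragonal distortion (typically axial elongation) to lift the degeneracy.

[CuCl6]^4-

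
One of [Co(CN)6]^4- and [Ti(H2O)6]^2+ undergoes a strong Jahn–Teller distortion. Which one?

[Co(CN)6]^4-: Each cyanide is −1; balancing the −4 overall charge requires Co(II). Group 9 minus oxidation state 2 gives a d⁷ configuration. Cyanide is a strong-field ligand (high in the spectrochemical series) for a first-row metal, so the complex is low-spin. The t₂g⁶e_g¹ (low-spin) configuration has an unevenly filled e_g set; the Jahn–Teller theorem predicts a tetragonal distortion (typically axial elongation) to lift the degeneracy.
[Ti(H2O)6]^2+: Summing ligand charges against the +2 overall charge gives an oxidation state of +2 for titanium. Group 4 minus oxidation state 2 gives a d² configuration. The d² configuration leaves the e_g set evenly filled (or empty) — no strong Jahn–Teller driving force.

[Co(CN)6]^4-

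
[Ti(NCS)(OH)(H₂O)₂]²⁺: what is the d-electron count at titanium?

Summing ligand charges against the +2 overall charge gives an oxidation state of +4 for titanium.
Group 4 minus oxidation state 4 gives a d⁰ configuration.

d0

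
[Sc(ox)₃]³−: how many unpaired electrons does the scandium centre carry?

Summing ligand charges against the −3 overall charge gives an oxidation state of +3 for scandium.
Sc sits in group 3, so the d-electron count is 3 − 3 = 0.
Counting donor atoms: 3×oxalate (bidentate) → 6 donors. Coordination number = 6.
In an octahedral field the d⁰ configuration is t₂g⁰e_g⁰, giving 0 unpaired electrons.

0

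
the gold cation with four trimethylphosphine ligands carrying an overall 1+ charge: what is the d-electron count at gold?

Trimethylphosphine is neutral; balancing the +1 overall charge requires Au(I).
Au sits in group 11, so the d-electron count is 11 − 1 = 10.

d10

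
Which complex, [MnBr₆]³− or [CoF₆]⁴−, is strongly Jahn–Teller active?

[MnBr₆]³−

[MnBr₆]³−: Summing ligand charges against the −3 overall charge gives an oxidation state of +3 for manganese. Mn sits in group 7, so the d-electron count is 7 − 3 = 4. Bromide is a weak-field ligand for a first-row metal, so the complex is high-spin. The t₂g³e_g¹ (high-spin) configuration has an unevenly filled e_g set; the Jahn–Teller theorem predicts a tetragonal distortion (typically axial elongation) to lift the degeneracy.
[CoF₆]⁴−: Summing ligand charges against the −4 overall charge gives an oxidation state of +2 for cobalt. Cobalt is a group-9 element; Co(II) is therefore d⁷. Fluoride is a weak-field ligand for a first-row metal, so the complex is high-spin. The d⁷ configuration leaves the e_g set evenly filled (or empty) — no strong Jahn–Teller driving force.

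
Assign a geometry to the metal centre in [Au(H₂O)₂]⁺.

linear

Ligand charges: water is neutral. With an overall charge of +1 the gold centre must be in the +1 oxidation state.
Gold is a group-11 element; Au(I) is therefore d¹⁰.
Coordination number: 2.
A d¹⁰ ion with only two ligands adopts a linear arrangement (sp hybridisation; no CFSE preference).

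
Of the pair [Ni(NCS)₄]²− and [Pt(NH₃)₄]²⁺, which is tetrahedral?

For [Ni(NCS)₄]²−: Each isothiocyanate is −1; balancing the −2 overall charge requires Ni(II). Nickel is a group-10 element; Ni(II) is therefore d⁸. Isothiocyanate is a weak-field ligand. With weak-field ligands the CFSE gain from square planar is small, so a 3d d⁸ ion takes the sterically preferred tetrahedral geometry. → tetrahedral.
For [Pt(NH₃)₄]²⁺: Ligand charges: ammonia is neutral. With an overall charge of +2 the platinum centre must be in the +2 oxidation state. Platinum is a group-10 element; Pt(II) is therefore d⁸. A 5d d⁸ ion has a large crystal-field splitting; square planar leaves the high-energy d_{x²−y²} orbital empty and maximises CFSE. → square planar.

[Ni(NCS)₄]²−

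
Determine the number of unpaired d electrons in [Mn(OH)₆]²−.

3

Each hydroxide is −1; balancing the −2 overall charge requires Mn(IV).
Mn sits in group 7, so the d-electron count is 7 − 4 = 3.
In an octahedral field the d³ configuration is t₂g³e_g⁰ (only one arrangement possible), giving 3 unpaired electrons.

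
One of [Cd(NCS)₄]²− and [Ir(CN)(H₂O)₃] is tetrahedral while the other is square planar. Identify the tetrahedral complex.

For [Cd(NCS)₄]²−: Ligand charges: each isothiocyanate is −1. With an overall charge of −2 the cadmium centre must be in the +2 oxidation state. Cd sits in group 12, so the d-electron count is 12 − 2 = 10. A d¹⁰ ion has no crystal-field stabilisation preference between square planar and tetrahedral, so four ligands adopt the sterically favoured tetrahedral geometry. → tetrahedral.
For [Ir(CN)(H₂O)₃]: Summing ligand charges against the 0 overall charge gives an oxidation state of +1 for iridium. Ir sits in group 9, so the d-electron count is 9 − 1 = 8. A 5d d⁸ ion has a large crystal-field splitting; square planar leaves the high-energy d_{x²−y²} orbital empty and maximises CFSE. → square planar.

[Cd(NCS)₄]²−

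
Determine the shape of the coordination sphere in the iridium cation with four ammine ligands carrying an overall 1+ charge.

Ligand charges: ammonia is neutral. With an overall charge of +1 the iridium centre must be in the +1 oxidation state.
Iridium is a group-9 element; Ir(I) is therefore d⁸.
Coordination number: 4.
A 5d d⁸ ion has a large crystal-field splitting; square planar leaves the high-energy d_{x²−y²} orbital empty and maximises CFSE.

square planar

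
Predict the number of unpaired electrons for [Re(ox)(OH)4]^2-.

Each oxalate is −2; each hydroxide is −1; balancing the −2 overall charge requires Re(IV).
Re sits in group 7, so the d-electron count is 7 − 4 = 3.
Counting donor atoms: 1×oxalate (bidentate) → 2 donors; 4×hydroxide (monodentate) → 4 donors. Coordination number = 6.
In an octahedral field the d³ configuration is t₂g³e_g⁰ (only one arrangement possible), giving 3 unpaired electrons.

3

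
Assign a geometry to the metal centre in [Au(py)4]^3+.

Ligand charges: pyridine is neutral. With an overall charge of +3 the gold centre must be in the +3 oxidation state.
Gold is a group-11 element; Au(III) is therefore d⁸.
Coordination number: 4.
A 5d d⁸ ion has a large crystal-field splitting; square planar leaves the high-energy d_{x²−y²} orbital empty and maximises CFSE.

square planar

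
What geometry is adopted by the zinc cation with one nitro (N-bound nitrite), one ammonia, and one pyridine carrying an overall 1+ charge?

trigonal planar

Summing ligand charges against the +1 overall charge gives an oxidation state of +2 for zinc.
Zinc is a group-12 element; Zn(II) is therefore d¹⁰.
Coordination number: 3.
Three ligands around a d¹⁰ centre minimise repulsion in a trigonal-planar arrangement.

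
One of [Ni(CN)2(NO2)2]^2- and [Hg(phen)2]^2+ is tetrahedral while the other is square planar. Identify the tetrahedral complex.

[Hg(phen)2]^2+

For [Ni(CN)2(NO2)2]^2-: Each cyanide is −1; each nitro (N-bound nitrite) is −1; balancing the −2 overall charge requires Ni(II). Group 10 minus oxidation state 2 gives a d⁸ configuration. Cyanide and nitro (N-bound nitrite) are strong-field ligands (high in the spectrochemical series). A 3d d⁸ ion with strong-field ligands gains enough CFSE to favour square planar over tetrahedral. → square planar.
For [Hg(phen)2]^2+: Ligand charges: 1,10-phenanthroline is neutral. With an overall charge of +2 the mercury centre must be in the +2 oxidation state. Mercury is a group-12 element; Hg(II) is therefore d¹⁰. A d¹⁰ ion has no crystal-field stabilisation preference between square planar and tetrahedral, so four ligands adopt the sterically favoured tetrahedral geometry. → tetrahedral.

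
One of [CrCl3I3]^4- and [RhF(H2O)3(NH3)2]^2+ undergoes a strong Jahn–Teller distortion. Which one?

[CrCl3I3]^4-: Ligand charges: each chloride is −1; each iodide is −1. With an overall charge of −4 the chromium centre must be in the +2 oxidation state. Chromium is a group-6 element; Cr(II) is therefore d⁴. Chloride and iodide are weak-field ligands for a first-row metal, so the complex is high-spin. The t₂g³e_g¹ (high-spin) configuration has an unevenly filled e_g set; the Jahn–Teller theorem predicts a tetragonal distortion (typically axial elongation) to lift the degeneracy.
[RhF(H2O)3(NH3)2]^2+: Each fluoride is −1; water is neutral; ammonia is neutral; balancing the +2 overall charge requires Rh(III). Group 9 minus oxidation state 3 gives a d⁶ configuration. A 4d ion has a large Δₒ and is invariably low-spin. The d⁶ configuration leaves the e_g set evenly filled (or empty) — no strong Jahn–Teller driving force.

[CrCl3I3]^4-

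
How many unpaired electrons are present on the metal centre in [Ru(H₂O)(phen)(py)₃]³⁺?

Ligand charges: water is neutral; 1,10-phenanthroline is neutral; pyridine is neutral. With an overall charge of +3 the ruthenium centre must be in the +3 oxidation state.
Group 8 minus oxidation state 3 gives a d⁵ configuration.
Counting donor atoms: 1×water (monodentate) → 1 donor; 1×1,10-phenanthroline (bidentate) → 2 donors; 3×pyridine (monodentate) → 3 donors. Coordination number = 6.
The spin state decides the count: a 4d ion has a large Δₒ and is invariably low-spin.
An octahedral low-spin d⁵ ion is t₂g⁵e_g⁰, giving 1 unpaired electron.

1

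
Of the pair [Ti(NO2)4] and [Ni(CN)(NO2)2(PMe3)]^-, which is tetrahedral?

For [Ti(NO2)4]: Each nitro (N-bound nitrite) is −1; balancing the 0 overall charge requires Ti(IV). Titanium is a group-4 element; Ti(IV) is therefore d⁰. A d⁰ ion has no crystal-field stabilisation preference between square planar and tetrahedral, so four ligands adopt the sterically favoured tetrahedral geometry. → tetrahedral.
For [Ni(CN)(NO2)2(PMe3)]^-: Each cyanide is −1; each nitro (N-bound nitrite) is −1; trimethylphosphine is neutral; balancing the −1 overall charge requires Ni(II). Nickel is a group-10 element; Ni(II) is therefore d⁸. Cyanide, nitro (N-bound nitrite), and trimethylphosphine are strong-field ligands (high in the spectrochemical series). A 3d d⁸ ion with strong-field ligands gains enough CFSE to favour square planar over tetrahedral. → square planar.

[Ti(NO2)4]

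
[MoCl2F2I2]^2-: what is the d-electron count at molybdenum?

d2

Each chloride is −1; each fluoride is −1; each iodide is −1; balancing the −2 overall charge requires Mo(IV).
Molybdenum is a group-6 element; Mo(IV) is therefore d².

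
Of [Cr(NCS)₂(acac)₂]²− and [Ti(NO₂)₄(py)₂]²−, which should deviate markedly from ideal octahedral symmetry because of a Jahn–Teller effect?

[Cr(NCS)₂(acac)₂]²−

[Cr(NCS)₂(acac)₂]²−: Each isothiocyanate is −1; each acetylacetonate is −1; balancing the −2 overall charge requires Cr(II). Cr sits in group 6, so the d-electron count is 6 − 2 = 4. Acetylacetonate and isothiocyanate are weak-field ligands for a first-row metal, so the complex is high-spin. The t₂g³e_g¹ (high-spin) configuration has an unevenly filled e_g set; the Jahn–Teller theorem predicts a tetragonal distortion (typically axial elongation) to lift the degeneracy.
[Ti(NO₂)₄(py)₂]²−: Ligand charges: each nitro (N-bound nitrite) is −1; pyridine is neutral. With an overall charge of −2 the titanium centre must be in the +2 oxidation state. Ti sits in group 4, so the d-electron count is 4 − 2 = 2. The d² configuration leaves the e_g set evenly filled (or empty) — no strong Jahn–Teller driving force.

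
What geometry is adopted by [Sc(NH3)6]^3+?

Ammonia is neutral; balancing the +3 overall charge requires Sc(III).
Group 3 minus oxidation state 3 gives a d⁰ configuration.
Coordination number: 6.
Six donors around a single metal centre give an octahedral coordination sphere.

octahedral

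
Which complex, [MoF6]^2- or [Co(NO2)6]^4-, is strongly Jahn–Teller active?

[MoF6]^2-: Summing ligand charges against the −2 overall charge gives an oxidation state of +4 for molybdenum. Molybdenum is a group-6 element; Mo(IV) is therefore d². The d² configuration leaves the e_g set evenly filled (or empty) — no strong Jahn–Teller driving force.
[Co(NO2)6]^4-: Each nitro (N-bound nitrite) is −1; balancing the −4 overall charge requires Co(II). Co sits in group 9, so the d-electron count is 9 − 2 = 7. Nitro (N-bound nitrite) is a strong-field ligand (high in the spectrochemical series) for a first-row metal, so the complex is low-spin. The t₂g⁶e_g¹ (low-spin) configuration has an unevenly filled e_g set; the Jahn–Teller theorem predicts a tetragonal distortion (typically axial elongation) to lift the degeneracy.

[Co(NO2)6]^4-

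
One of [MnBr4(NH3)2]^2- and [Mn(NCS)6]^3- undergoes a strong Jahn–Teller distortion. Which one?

[MnBr4(NH3)2]^2-: Each bromide is −1; ammonia is neutral; balancing the −2 overall charge requires Mn(II). Manganese is a group-7 element; Mn(II) is therefore d⁵. Bromide is a weak-field ligand for a first-row metal, so the complex is high-spin. The d⁵ configuration leaves the e_g set evenly filled (or empty) — no strong Jahn–Teller driving force.
[Mn(NCS)6]^3-: Each isothiocyanate is −1; balancing the −3 overall charge requires Mn(III). Manganese is a group-7 element; Mn(III) is therefore d⁴. Isothiocyanate is a weak-field ligand for a first-row metal, so the complex is high-spin. The t₂g³e_g¹ (high-spin) configuration has an unevenly filled e_g set; the Jahn–Teller theorem predicts a tetragonal distortion (typically axial elongation) to lift the degeneracy.

[Mn(NCS)6]^3-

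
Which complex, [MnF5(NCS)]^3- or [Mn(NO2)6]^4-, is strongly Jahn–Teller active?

[MnF5(NCS)]^3-: Summing ligand charges against the −3 overall charge gives an oxidation state of +3 for manganese. Group 7 minus oxidation state 3 gives a d⁴ configuration. Fluoride and isothiocyanate are weak-field ligands for a first-row metal, so the complex is high-spin. The t₂g³e_g¹ (high-spin) configuration has an unevenly filled e_g set; the Jahn–Teller theorem predicts a tetragonal distortion (typically axial elongation) to lift the degeneracy.
[Mn(NO2)6]^4-: Summing ligand charges against the −4 overall charge gives an oxidation state of +2 for manganese. Manganese is a group-7 element; Mn(II) is therefore d⁵. Nitro (N-bound nitrite) is a strong-field ligand (high in the spectrochemical series) for a first-row metal, so the complex is low-spin. The d⁵ configuration leaves the e_g set evenly filled (or empty) — no strong Jahn–Teller driving force.

[MnF5(NCS)]^3-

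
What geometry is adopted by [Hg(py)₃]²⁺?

Pyridine is neutral; balancing the +2 overall charge requires Hg(II).
Group 12 minus oxidation state 2 gives a d¹⁰ configuration.
Coordination number: 3.
Three ligands around a d¹⁰ centre minimise repulsion in a trigonal-planar arrangement.

trigonal planar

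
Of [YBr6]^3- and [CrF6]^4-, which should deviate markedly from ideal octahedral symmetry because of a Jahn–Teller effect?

[YBr6]^3-: Summing ligand charges against the −3 overall charge gives an oxidation state of +3 for yttrium. Y sits in group 3, so the d-electron count is 3 − 3 = 0. The d⁰ configuration leaves the e_g set evenly filled (or empty) — no strong Jahn–Teller driving force.
[CrF6]^4-: Ligand charges: each fluoride is −1. With an overall charge of −4 the chromium centre must be in the +2 oxidation state. Chromium is a group-6 element; Cr(II) is therefore d⁴. Fluoride is a weak-field ligand for a first-row metal, so the complex is high-spin. The t₂g³e_g¹ (high-spin) configuration has an unevenly filled e_g set; the Jahn–Teller theorem predicts a tetragonal distortion (typically axial elongation) to lift the degeneracy.

[CrF6]^4-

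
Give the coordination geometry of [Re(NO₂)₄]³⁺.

Ligand charges: each nitro (N-bound nitrite) is −1. With an overall charge of +3 the rhenium centre must be in the +7 oxidation state.
Group 7 minus oxidation state 7 gives a d⁰ configuration.
With 4 monodentate ligands the coordination number is 4.
A d⁰ ion has no crystal-field stabilisation preference between square planar and tetrahedral, so four ligands adopt the sterically favoured tetrahedral geometry.

tetrahedral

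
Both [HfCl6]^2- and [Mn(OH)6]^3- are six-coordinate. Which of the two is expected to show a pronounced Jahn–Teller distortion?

[HfCl6]^2-: Each chloride is −1; balancing the −2 overall charge requires Hf(IV). Hafnium is a group-4 element; Hf(IV) is therefore d⁰. The d⁰ configuration leaves the e_g set evenly filled (or empty) — no strong Jahn–Teller driving force.
[Mn(OH)6]^3-: Summing ligand charges against the −3 overall charge gives an oxidation state of +3 for manganese. Manganese is a group-7 element; Mn(III) is therefore d⁴. Hydroxide is a weak-field ligand for a first-row metal, so the complex is high-spin. The t₂g³e_g¹ (high-spin) configuration has an unevenly filled e_g set; the Jahn–Teller theorem predicts a tetragonal distortion (typically axial elongation) to lift the degeneracy.

[Mn(OH)6]^3-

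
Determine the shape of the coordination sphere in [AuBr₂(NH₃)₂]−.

Ligand charges: each bromide is −1; ammonia is neutral. With an overall charge of −1 the gold centre must be in the +1 oxidation state.
Au sits in group 11, so the d-electron count is 11 − 1 = 10.
Coordination number: 4.
A d¹⁰ ion has no crystal-field stabilisation preference between square planar and tetrahedral, so four ligands adopt the sterically favoured tetrahedral geometry.

tetrahedral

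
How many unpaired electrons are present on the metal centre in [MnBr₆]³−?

4 unpaired electrons

Each bromide is −1; balancing the −3 overall charge requires Mn(III).
Group 7 minus oxidation state 3 gives a d⁴ configuration.
The spin state decides the count: Bromide is a weak-field ligand for a first-row metal, so the complex is high-spin.
An octahedral high-spin d⁴ ion is t₂g³e_g¹, giving 4 unpaired electrons.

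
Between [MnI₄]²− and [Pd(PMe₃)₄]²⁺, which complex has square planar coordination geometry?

[Pd(PMe₃)₄]²⁺

For [MnI₄]²−: Ligand charges: each iodide is −1. With an overall charge of −2 the manganese centre must be in the +2 oxidation state. Group 7 minus oxidation state 2 gives a d⁵ configuration. A high-spin d⁵ ion has zero CFSE in either geometry, so four ligands adopt the sterically favoured tetrahedral geometry. → tetrahedral.
For [Pd(PMe₃)₄]²⁺: Summing ligand charges against the +2 overall charge gives an oxidation state of +2 for palladium. Pd sits in group 10, so the d-electron count is 10 − 2 = 8. A 4d d⁸ ion has a large crystal-field splitting; square planar leaves the high-energy d_{x²−y²} orbital empty and maximises CFSE. → square planar.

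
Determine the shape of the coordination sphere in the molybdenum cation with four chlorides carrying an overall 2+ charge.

tetrahedral

Ligand charges: each chloride is −1. With an overall charge of +2 the molybdenum centre must be in the +6 oxidation state.
Group 6 minus oxidation state 6 gives a d⁰ configuration.
With 4 monodentate ligands the coordination number is 4.
A d⁰ ion has no crystal-field stabilisation preference between square planar and tetrahedral, so four ligands adopt the sterically favoured tetrahedral geometry.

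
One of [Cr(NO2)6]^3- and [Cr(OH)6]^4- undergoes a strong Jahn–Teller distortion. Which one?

[Cr(NO2)6]^3-: Each nitro (N-bound nitrite) is −1; balancing the −3 overall charge requires Cr(III). Chromium is a group-6 element; Cr(III) is therefore d³. The d³ configuration leaves the e_g set evenly filled (or empty) — no strong Jahn–Teller driving force.
[Cr(OH)6]^4-: Summing ligand charges against the −4 overall charge gives an oxidation state of +2 for chromium. Cr sits in group 6, so the d-electron count is 6 − 2 = 4. Hydroxide is a weak-field ligand for a first-row metal, so the complex is high-spin. The t₂g³e_g¹ (high-spin) configuration has an unevenly filled e_g set; the Jahn–Teller theorem predicts a tetragonal distortion (typically axial elongation) to lift the degeneracy.

[Cr(OH)6]^4-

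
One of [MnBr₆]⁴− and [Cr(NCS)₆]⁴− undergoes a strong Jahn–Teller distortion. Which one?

[Cr(NCS)₆]⁴−

[MnBr₆]⁴−: Summing ligand charges against the −4 overall charge gives an oxidation state of +2 for manganese. Manganese is a group-7 element; Mn(II) is therefore d⁵. Bromide is a weak-field ligand for a first-row metal, so the complex is high-spin. The d⁵ configuration leaves the e_g set evenly filled (or empty) — no strong Jahn–Teller driving force.
[Cr(NCS)₆]⁴−: Summing ligand charges against the −4 overall charge gives an oxidation state of +2 for chromium. Cr sits in group 6, so the d-electron count is 6 − 2 = 4. Isothiocyanate is a weak-field ligand for a first-row metal, so the complex is high-spin. The t₂g³e_g¹ (high-spin) configuration has an unevenly filled e_g set; the Jahn–Teller theorem predicts a tetragonal distortion (typically axial elongation) to lift the degeneracy.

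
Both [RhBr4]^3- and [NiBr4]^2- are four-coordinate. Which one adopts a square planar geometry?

For [RhBr4]^3-: Summing ligand charges against the −3 overall charge gives an oxidation state of +1 for rhodium. Rh sits in group 9, so the d-electron count is 9 − 1 = 8. A 4d d⁸ ion has a large crystal-field splitting; square planar leaves the high-energy d_{x²−y²} orbital empty and maximises CFSE. → square planar.
For [NiBr4]^2-: Ligand charges: each bromide is −1. With an overall charge of −2 the nickel centre must be in the +2 oxidation state. Ni sits in group 10, so the d-electron count is 10 − 2 = 8. Bromide is a weak-field ligand. With weak-field ligands the CFSE gain from square planar is small, so a 3d d⁸ ion takes the sterically preferred tetrahedral geometry. → tetrahedral.

[RhBr4]^3-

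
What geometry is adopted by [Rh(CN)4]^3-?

Summing ligand charges against the −3 overall charge gives an oxidation state of +1 for rhodium.
Group 9 minus oxidation state 1 gives a d⁸ configuration.
With 4 monodentate ligands the coordination number is 4.
A 4d d⁸ ion has a large crystal-field splitting; square planar leaves the high-energy d_{x²−y²} orbital empty and maximises CFSE.

square planar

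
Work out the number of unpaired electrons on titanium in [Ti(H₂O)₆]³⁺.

1 unpaired electron

Summing ligand charges against the +3 overall charge gives an oxidation state of +3 for titanium.
Group 4 minus oxidation state 3 gives a d¹ configuration.
In an octahedral field the d¹ configuration is t₂g¹e_g⁰ (only one arrangement possible), giving 1 unpaired electron.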